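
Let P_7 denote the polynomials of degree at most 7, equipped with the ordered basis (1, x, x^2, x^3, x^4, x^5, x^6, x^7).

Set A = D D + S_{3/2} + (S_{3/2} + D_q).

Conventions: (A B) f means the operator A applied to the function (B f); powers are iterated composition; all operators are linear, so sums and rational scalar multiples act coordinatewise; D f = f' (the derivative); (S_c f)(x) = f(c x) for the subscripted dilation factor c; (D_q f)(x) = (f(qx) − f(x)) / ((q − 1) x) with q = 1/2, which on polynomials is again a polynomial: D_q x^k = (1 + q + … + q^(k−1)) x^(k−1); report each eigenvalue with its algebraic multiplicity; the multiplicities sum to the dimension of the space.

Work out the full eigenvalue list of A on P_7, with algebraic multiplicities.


image of 1: 2
image of x: 3x + 1
image of x^2: (9/2)x^2 + (3/2)x + 2
image of x^3: (27/4)x^3 + (7/4)x^2 + 6x
image of x^4: (81/8)x^4 + (15/8)x^3 + 12x^2
image of x^5: (243/16)x^5 + (31/16)x^4 + 20x^3
image of x^6: (729/32)x^6 + (63/32)x^5 + 30x^4
image of x^7: (2187/64)x^7 + (127/64)x^6 + 42x^5
the matrix is upper triangular; its diagonal is (2, 3, 9/2, 27/4, 81/8, 243/16, 729/32, 2187/64)
for a triangular matrix the eigenvalues are the diagonal entries, with algebraic multiplicity their repetition count

λ = 2 (multiplicity 1), λ = 3 (multiplicity 1), λ = 9/2 (multiplicity 1), λ = 27/4 (multiplicity 1), λ = 81/8 (multiplicity 1), λ = 243/16 (multiplicity 1), λ = 729/32 (multiplicity 1), λ = 2187/64 (multiplicity 1)


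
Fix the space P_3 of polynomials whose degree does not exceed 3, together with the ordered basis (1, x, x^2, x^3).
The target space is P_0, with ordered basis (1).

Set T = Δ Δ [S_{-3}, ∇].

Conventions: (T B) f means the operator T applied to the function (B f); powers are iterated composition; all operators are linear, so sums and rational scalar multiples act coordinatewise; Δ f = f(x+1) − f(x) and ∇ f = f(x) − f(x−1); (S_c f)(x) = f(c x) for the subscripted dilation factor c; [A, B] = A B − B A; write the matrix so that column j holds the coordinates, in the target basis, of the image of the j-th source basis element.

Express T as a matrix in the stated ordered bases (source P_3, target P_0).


the matrix is [[0, 0, 0, 216]] (rows listed top to bottom)

image of 1: 0
image of x: 0
image of x^2: 0
image of x^3: 216
each image's coordinates form column j of the matrix


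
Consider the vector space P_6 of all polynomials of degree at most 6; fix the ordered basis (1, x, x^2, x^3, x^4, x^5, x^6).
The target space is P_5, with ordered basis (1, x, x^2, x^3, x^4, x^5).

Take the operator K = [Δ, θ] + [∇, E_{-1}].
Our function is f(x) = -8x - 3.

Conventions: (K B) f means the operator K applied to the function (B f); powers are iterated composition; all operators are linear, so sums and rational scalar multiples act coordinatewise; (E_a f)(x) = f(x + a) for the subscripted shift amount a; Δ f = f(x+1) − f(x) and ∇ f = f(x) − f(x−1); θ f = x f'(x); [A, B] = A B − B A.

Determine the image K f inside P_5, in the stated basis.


the result is g(x) = -8

θ f = -8x
Δ θ f = -8
Δ f = -8
θ Δ f = 0
[Δ, θ] f = -8
E_{-1} f = -8x + 5
∇ E_{-1} f = -8
∇ f = -8
E_{-1} ∇ f = -8
[∇, E_{-1}] f = 0
([Δ, θ] + [∇, E_{-1}]) f = -8


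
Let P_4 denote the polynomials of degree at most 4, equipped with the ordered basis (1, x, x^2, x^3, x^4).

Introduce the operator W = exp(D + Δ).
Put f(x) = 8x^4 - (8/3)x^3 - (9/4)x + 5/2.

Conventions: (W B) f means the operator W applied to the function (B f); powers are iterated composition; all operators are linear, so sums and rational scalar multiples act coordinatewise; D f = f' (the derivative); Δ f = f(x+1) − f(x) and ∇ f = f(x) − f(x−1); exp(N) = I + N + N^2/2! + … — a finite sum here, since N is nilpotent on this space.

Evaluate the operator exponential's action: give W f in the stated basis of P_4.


order-1 term: 64x^3 + 32x^2 + 24x + 5/6
order-2 term: 192x^2 + 160x + 72
order-3 term: 256x + 512/3
order-4 term: 128
the series for exp(D + Δ) f terminates at order 4
exp(D + Δ) f = 8x^4 + (184/3)x^3 + 224x^2 + (1751/4)x + 374

g(x) = 8x^4 + (184/3)x^3 + 224x^2 + (1751/4)x + 374


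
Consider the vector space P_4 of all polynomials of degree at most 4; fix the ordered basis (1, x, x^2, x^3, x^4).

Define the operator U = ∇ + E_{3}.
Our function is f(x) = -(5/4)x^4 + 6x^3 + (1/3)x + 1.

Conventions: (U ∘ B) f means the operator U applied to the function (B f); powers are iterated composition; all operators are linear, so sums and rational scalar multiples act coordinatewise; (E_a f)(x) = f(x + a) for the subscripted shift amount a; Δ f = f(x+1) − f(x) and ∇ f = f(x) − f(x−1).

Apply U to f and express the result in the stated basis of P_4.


g(x) = -(5/4)x^4 - 14x^3 + 12x^2 + (13/3)x + 211/3

∇ f = -5x^3 + (51/2)x^2 - 23x + 91/12
E_{3} f = -(5/4)x^4 - 9x^3 - (27/2)x^2 + (82/3)x + 251/4
(∇ + E_{3}) f = -(5/4)x^4 - 14x^3 + 12x^2 + (13/3)x + 211/3


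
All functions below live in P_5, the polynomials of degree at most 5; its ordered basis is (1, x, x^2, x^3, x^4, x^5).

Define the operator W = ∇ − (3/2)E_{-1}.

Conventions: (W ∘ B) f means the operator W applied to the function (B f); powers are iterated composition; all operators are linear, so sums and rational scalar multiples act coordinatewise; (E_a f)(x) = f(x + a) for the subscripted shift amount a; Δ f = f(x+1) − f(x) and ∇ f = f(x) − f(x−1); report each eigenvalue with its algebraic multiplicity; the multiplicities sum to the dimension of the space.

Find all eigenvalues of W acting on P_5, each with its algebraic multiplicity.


image of 1: -3/2
image of x: -(3/2)x + 5/2
image of x^2: -(3/2)x^2 + 5x - 5/2
image of x^3: -(3/2)x^3 + (15/2)x^2 - (15/2)x + 5/2
image of x^4: -(3/2)x^4 + 10x^3 - 15x^2 + 10x - 5/2
image of x^5: -(3/2)x^5 + (25/2)x^4 - 25x^3 + 25x^2 - (25/2)x + 5/2
the matrix is upper triangular; its diagonal is (-3/2, -3/2, -3/2, -3/2, -3/2, -3/2)
for a triangular matrix the eigenvalues are the diagonal entries, with algebraic multiplicity their repetition count

λ = -3/2 (multiplicity 6)


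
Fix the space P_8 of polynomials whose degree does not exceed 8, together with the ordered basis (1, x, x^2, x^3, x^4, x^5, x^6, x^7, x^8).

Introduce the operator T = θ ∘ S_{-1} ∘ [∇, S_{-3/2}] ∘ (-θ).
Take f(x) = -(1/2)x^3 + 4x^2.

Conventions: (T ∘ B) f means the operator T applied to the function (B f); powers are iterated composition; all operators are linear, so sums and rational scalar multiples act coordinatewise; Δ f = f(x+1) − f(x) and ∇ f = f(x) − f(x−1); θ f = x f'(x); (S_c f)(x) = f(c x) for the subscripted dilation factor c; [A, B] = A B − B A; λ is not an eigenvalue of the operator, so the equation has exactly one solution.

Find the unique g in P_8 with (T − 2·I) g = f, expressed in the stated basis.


g(x) = (1/4)x^3 + (341/32)x^2 + (2625/32)x

write g with unknown coordinates in the stated basis and equate coefficients in (T − 2·I) g = f
solving from the highest basis element down gives g = (1/4)x^3 + (341/32)x^2 + (2625/32)x
check: T g = (405/16)x^2 + (2625/16)x
so T g − 2·g = -(1/2)x^3 + 4x^2 = f ✓


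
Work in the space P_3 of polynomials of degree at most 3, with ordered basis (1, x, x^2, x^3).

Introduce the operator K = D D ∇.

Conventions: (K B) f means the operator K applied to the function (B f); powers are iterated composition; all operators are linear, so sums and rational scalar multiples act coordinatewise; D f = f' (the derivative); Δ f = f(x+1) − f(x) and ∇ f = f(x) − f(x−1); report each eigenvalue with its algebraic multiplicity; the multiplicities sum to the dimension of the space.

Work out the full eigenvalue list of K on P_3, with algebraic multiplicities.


image of 1: 0
image of x: 0
image of x^2: 0
image of x^3: 6
the matrix is upper triangular; its diagonal is (0, 0, 0, 0)
for a triangular matrix the eigenvalues are the diagonal entries, with algebraic multiplicity their repetition count

λ = 0 (multiplicity 4)


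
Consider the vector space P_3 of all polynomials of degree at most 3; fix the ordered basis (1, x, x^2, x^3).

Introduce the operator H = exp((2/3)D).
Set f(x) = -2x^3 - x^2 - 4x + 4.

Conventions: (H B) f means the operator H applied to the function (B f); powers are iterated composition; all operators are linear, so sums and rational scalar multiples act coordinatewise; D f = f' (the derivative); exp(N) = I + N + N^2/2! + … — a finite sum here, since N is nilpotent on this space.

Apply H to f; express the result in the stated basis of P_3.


order-1 term: -4x^2 - (4/3)x - 8/3
order-2 term: -(8/3)x - 4/9
order-3 term: -16/27
the series for exp((2/3)D) f terminates at order 3
exp((2/3)D) f = -2x^3 - 5x^2 - 8x + 8/27

g(x) = -2x^3 - 5x^2 - 8x + 8/27


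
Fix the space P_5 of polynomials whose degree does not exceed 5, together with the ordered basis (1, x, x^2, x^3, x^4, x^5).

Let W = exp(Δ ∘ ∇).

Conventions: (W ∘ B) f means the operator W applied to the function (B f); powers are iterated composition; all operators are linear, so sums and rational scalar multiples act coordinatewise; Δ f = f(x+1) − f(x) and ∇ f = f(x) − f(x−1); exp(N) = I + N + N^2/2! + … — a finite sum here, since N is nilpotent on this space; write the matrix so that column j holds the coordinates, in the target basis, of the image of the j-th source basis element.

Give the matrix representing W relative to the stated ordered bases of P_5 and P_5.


the matrix is [[1, 0, 2, 0, 14, 0]; [0, 1, 0, 6, 0, 70]; [0, 0, 1, 0, 12, 0]; [0, 0, 0, 1, 0, 20]; [0, 0, 0, 0, 1, 0]; [0, 0, 0, 0, 0, 1]] (rows listed top to bottom)

image of 1: 1
image of x: x
image of x^2: x^2 + 2
image of x^3: x^3 + 6x
image of x^4: x^4 + 12x^2 + 14
image of x^5: x^5 + 20x^3 + 70x
each image's coordinates form column j of the matrix


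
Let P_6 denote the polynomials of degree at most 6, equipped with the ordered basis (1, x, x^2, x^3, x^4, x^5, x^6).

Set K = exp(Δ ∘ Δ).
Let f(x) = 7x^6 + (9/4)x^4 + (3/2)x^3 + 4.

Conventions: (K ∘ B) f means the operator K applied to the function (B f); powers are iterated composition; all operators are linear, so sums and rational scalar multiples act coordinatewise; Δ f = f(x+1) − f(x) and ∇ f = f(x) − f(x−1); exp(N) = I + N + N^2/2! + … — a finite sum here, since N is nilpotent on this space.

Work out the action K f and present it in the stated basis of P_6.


order-1 term: 210x^4 + 840x^3 + 1497x^2 + 1323x + 949/2
order-2 term: 1260x^2 + 5040x + 5487
order-3 term: 840
the series for exp(Δ ∘ Δ) f terminates at order 3
exp(Δ ∘ Δ) f = 7x^6 + (849/4)x^4 + (1683/2)x^3 + 2757x^2 + 6363x + 13611/2

the image equals g(x) = 7x^6 + (849/4)x^4 + (1683/2)x^3 + 2757x^2 + 6363x + 13611/2


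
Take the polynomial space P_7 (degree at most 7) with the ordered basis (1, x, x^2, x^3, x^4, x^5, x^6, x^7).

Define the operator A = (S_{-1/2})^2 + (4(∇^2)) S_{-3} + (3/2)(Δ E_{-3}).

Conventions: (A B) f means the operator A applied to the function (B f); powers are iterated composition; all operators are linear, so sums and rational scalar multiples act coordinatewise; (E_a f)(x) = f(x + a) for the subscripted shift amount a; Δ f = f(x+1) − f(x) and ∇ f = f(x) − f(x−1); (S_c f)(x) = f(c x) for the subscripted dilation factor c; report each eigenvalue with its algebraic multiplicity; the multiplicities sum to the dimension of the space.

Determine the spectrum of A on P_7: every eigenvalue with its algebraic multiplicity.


image of 1: 1
image of x: (1/4)x + 3/2
image of x^2: (1/16)x^2 + 3x + 129/2
image of x^3: (1/64)x^3 + (9/2)x^2 - (1341/2)x + 1353/2
image of x^4: (1/256)x^4 + 6x^3 + 3843x^2 - 7662x + 8877/2
image of x^5: (1/1024)x^5 + (15/2)x^4 - 19515x^3 + 58605x^2 - (137055/2)x + 58953/2
image of x^6: (1/4096)x^6 + 9x^5 + (174735/2)x^4 - 349350x^3 + (1221795/2)x^2 - 522981x + 359589/2
image of x^7: (1/16384)x^7 + (21/2)x^6 - (735147/2)x^5 + (3676155/2)x^4 - (8579865/2)x^3 + (11035773/2)x^2 - (7607229/2)x + 2210673/2
the matrix is upper triangular; its diagonal is (1, 1/4, 1/16, 1/64, 1/256, 1/1024, 1/4096, 1/16384)
for a triangular matrix the eigenvalues are the diagonal entries, with algebraic multiplicity their repetition count

λ = 1/16384 (multiplicity 1), λ = 1/4096 (multiplicity 1), λ = 1/1024 (multiplicity 1), λ = 1/256 (multiplicity 1), λ = 1/64 (multiplicity 1), λ = 1/16 (multiplicity 1), λ = 1/4 (multiplicity 1), λ = 1 (multiplicity 1)


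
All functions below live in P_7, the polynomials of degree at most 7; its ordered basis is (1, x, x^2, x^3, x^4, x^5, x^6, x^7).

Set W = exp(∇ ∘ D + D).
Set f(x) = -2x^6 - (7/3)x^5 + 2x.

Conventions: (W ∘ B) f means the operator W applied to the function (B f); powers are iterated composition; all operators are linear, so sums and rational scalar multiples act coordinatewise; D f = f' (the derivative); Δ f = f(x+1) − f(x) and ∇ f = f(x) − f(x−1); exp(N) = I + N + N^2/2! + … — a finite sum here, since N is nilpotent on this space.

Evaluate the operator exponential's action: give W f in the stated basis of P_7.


the result is g(x) = -2x^6 - (43/3)x^5 - (305/3)x^4 - 230x^3 - (1810/3)x^2 - (805/3)x - 326

order-1 term: -12x^5 - (215/3)x^4 + (220/3)x^3 - 50x^2 + (40/3)x + 5/3
order-2 term: -30x^4 - (790/3)x^3 - 140x^2 + 480x - 800/3
order-3 term: -40x^3 - (1150/3)x^2 - 500x + 290
order-4 term: -30x^2 - (755/3)x - 860/3
order-5 term: -12x - 187/3
order-6 term: -2
the series for exp(∇ ∘ D + D) f terminates at order 6
exp(∇ ∘ D + D) f = -2x^6 - (43/3)x^5 - (305/3)x^4 - 230x^3 - (1810/3)x^2 - (805/3)x - 326


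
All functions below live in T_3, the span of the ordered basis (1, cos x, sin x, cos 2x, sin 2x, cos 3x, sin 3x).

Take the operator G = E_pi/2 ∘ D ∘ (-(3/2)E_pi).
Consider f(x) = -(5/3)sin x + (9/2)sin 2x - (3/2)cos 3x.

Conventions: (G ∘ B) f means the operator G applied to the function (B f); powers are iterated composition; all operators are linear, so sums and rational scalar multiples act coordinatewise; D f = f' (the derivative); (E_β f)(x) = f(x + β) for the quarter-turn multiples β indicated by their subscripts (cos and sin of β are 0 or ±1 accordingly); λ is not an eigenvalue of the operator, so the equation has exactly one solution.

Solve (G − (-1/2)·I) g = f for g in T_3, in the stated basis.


write g with unknown coordinates in the stated basis and equate coefficients in (G − (-1/2)·I) g = f
solving from the highest basis element down gives g = (5/3)sin x - (54/37)cos 2x + (9/37)sin 2x - (3/10)cos 3x
check: G g = -(5/2)sin x + (27/37)cos 2x + (162/37)sin 2x - (27/20)cos 3x
so G g − (-1/2)·g = -(5/3)sin x + (9/2)sin 2x - (3/2)cos 3x = f ✓

the image equals g(x) = (5/3)sin x - (54/37)cos 2x + (9/37)sin 2x - (3/10)cos 3x


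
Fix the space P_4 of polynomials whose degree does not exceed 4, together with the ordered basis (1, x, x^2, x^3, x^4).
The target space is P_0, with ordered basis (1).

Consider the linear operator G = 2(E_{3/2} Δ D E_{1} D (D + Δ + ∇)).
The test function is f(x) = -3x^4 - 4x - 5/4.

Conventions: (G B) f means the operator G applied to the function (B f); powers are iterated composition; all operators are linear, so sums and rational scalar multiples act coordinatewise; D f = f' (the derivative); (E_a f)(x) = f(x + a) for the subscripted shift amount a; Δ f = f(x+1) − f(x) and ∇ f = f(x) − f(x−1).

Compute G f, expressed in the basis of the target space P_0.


D f = -12x^3 - 4
Δ f = -12x^3 - 18x^2 - 12x - 7
∇ f = -12x^3 + 18x^2 - 12x - 1
(D + Δ + ∇) f = -36x^3 - 24x - 12
D (D + Δ + ∇) f = -108x^2 - 24
E_{1} D (D + Δ + ∇) f = -108x^2 - 216x - 132
D E_{1} D (D + Δ + ∇) f = -216x - 216
Δ (D E_{1} D) (D + Δ + ∇) f = -216
E_{3/2} Δ (D E_{1} D) (D + Δ + ∇) f = -216
(2(E_{3/2} Δ D E_{1} D (D + Δ + ∇))) f = -432

the image equals g(x) = -432


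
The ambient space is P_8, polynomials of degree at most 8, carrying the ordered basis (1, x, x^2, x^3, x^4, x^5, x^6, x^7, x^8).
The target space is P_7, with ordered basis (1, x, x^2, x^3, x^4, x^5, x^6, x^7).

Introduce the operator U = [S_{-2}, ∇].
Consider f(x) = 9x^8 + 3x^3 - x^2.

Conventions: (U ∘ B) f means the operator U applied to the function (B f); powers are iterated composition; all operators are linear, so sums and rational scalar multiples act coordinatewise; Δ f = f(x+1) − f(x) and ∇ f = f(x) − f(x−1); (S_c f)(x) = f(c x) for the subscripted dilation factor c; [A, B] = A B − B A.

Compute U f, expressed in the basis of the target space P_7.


∇ f = 72x^7 - 252x^6 + 504x^5 - 630x^4 + 504x^3 - 243x^2 + 61x - 5
S_{-2} ∇ f = -9216x^7 - 16128x^6 - 16128x^5 - 10080x^4 - 4032x^3 - 972x^2 - 122x - 5
S_{-2} f = 2304x^8 - 24x^3 - 4x^2
∇ S_{-2} f = 18432x^7 - 64512x^6 + 129024x^5 - 161280x^4 + 129024x^3 - 64584x^2 + 18496x - 2324
[S_{-2}, ∇] f = -27648x^7 + 48384x^6 - 145152x^5 + 151200x^4 - 133056x^3 + 63612x^2 - 18618x + 2319

the image equals g(x) = -27648x^7 + 48384x^6 - 145152x^5 + 151200x^4 - 133056x^3 + 63612x^2 - 18618x + 2319


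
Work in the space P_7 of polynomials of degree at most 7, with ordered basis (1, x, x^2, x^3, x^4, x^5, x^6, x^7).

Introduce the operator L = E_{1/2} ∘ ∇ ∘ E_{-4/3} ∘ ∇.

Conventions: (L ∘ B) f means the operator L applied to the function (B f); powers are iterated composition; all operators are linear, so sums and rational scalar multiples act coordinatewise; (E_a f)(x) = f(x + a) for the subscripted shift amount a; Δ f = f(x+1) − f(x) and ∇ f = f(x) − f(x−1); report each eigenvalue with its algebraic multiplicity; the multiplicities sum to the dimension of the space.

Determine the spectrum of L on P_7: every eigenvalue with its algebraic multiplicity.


image of 1: 0
image of x: 0
image of x^2: 2
image of x^3: 6x - 11
image of x^4: 12x^2 - 44x + 127/3
image of x^5: 20x^3 - 110x^2 + (635/3)x - 7645/54
image of x^6: 30x^4 - 220x^3 + 635x^2 - (7645/9)x + 95417/216
image of x^7: 42x^5 - 385x^4 + (4445/3)x^3 - (53515/18)x^2 + (667919/216)x - 1719641/1296
the matrix is upper triangular; its diagonal is (0, 0, 0, 0, 0, 0, 0, 0)
for a triangular matrix the eigenvalues are the diagonal entries, with algebraic multiplicity their repetition count

λ = 0 (multiplicity 8)


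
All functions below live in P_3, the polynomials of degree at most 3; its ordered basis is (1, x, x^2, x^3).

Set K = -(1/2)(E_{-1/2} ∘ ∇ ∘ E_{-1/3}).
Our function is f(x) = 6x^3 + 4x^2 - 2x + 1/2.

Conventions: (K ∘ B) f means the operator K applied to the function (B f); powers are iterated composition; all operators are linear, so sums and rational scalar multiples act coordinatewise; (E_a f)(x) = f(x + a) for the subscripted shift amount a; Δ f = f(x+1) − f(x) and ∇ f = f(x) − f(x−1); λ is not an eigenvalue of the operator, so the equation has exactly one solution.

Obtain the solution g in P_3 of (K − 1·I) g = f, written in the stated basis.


the result is g(x) = -6x^3 + 5x^2 - 27x + 437/12

write g with unknown coordinates in the stated basis and equate coefficients in (K − 1·I) g = f
solving from the highest basis element down gives g = -6x^3 + 5x^2 - 27x + 437/12
check: K g = 9x^2 - 29x + 443/12
so K g − 1·g = 6x^3 + 4x^2 - 2x + 1/2 = f ✓


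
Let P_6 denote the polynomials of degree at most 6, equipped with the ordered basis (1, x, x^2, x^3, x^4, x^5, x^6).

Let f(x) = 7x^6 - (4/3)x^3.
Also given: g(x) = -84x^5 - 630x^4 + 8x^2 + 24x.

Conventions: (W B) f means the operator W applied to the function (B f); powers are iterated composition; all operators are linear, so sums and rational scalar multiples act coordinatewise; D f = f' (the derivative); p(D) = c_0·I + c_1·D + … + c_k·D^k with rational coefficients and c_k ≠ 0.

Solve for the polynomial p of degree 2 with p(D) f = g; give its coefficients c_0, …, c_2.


p(D) = -2·D − 3·D^2, i.e. c_0 = 0, c_1 = -2, c_2 = -3

D^0 f = 7x^6 - (4/3)x^3
D^1 f = 42x^5 - 4x^2
D^2 f = 210x^4 - 8x
matching coefficients of g against c_0 f + c_1 Df + … from the top degree down determines the c_i
solution: c_0 = 0, c_1 = -2, c_2 = -3


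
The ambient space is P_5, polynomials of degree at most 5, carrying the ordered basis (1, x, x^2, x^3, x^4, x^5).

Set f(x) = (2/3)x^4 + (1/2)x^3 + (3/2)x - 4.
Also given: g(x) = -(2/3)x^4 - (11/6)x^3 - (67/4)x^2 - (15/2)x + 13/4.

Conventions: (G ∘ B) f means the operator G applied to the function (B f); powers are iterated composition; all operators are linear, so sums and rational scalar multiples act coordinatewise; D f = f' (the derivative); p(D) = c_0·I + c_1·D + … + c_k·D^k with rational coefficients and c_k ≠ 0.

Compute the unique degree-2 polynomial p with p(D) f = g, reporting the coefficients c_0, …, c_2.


D^0 f = (2/3)x^4 + (1/2)x^3 + (3/2)x - 4
D^1 f = (8/3)x^3 + (3/2)x^2 + 3/2
D^2 f = 8x^2 + 3x
matching coefficients of g against c_0 f + c_1 Df + … from the top degree down determines the c_i
solution: c_0 = -1, c_1 = -1/2, c_2 = -2

c_0 = -1, c_1 = -1/2, c_2 = -2


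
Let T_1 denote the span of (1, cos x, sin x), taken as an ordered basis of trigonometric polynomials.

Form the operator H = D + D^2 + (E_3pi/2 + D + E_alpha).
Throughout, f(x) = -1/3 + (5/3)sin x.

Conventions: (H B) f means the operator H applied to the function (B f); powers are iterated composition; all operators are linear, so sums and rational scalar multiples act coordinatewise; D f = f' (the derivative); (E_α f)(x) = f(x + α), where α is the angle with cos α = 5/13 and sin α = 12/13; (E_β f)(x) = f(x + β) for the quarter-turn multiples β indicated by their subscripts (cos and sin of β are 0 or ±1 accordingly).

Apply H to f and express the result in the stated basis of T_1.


the image equals g(x) = -2/3 + (125/39)cos x - (40/39)sin x

D f = (5/3)cos x
D f = (5/3)cos x
D D f = -(5/3)sin x
E_3pi/2 f = -1/3 - (5/3)cos x
D f = (5/3)cos x
E_alpha f = -1/3 + (20/13)cos x + (25/39)sin x
(E_3pi/2 + D + E_alpha) f = -2/3 + (20/13)cos x + (25/39)sin x
(D + D^2 + (E_3pi/2 + D + E_alpha)) f = -2/3 + (125/39)cos x - (40/39)sin x


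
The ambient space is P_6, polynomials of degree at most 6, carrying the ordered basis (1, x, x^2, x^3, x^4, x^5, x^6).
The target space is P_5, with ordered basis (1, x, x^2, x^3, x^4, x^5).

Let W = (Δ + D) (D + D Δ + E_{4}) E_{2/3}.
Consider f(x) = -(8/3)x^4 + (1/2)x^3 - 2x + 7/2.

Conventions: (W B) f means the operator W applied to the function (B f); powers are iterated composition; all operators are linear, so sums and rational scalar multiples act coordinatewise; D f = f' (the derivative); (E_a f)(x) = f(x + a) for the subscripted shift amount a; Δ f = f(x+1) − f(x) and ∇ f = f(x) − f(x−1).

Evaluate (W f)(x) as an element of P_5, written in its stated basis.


E_{2/3} f = -(8/3)x^4 - (119/18)x^3 - (55/9)x^2 - (364/81)x + 869/486
D E_{2/3} f = -(32/3)x^3 - (119/6)x^2 - (110/9)x - 364/81
Δ E_{2/3} f = -(32/3)x^3 - (215/6)x^2 - (769/18)x - 3221/162
D Δ E_{2/3} f = -32x^2 - (215/3)x - 769/18
E_{4} E_{2/3} f = -(8/3)x^4 - (887/18)x^3 - (3073/9)x^2 - (85324/81)x - 592795/486
(D + D Δ + E_{4}) E_{2/3} f = -(8/3)x^4 - (1079/18)x^3 - (7079/18)x^2 - (92119/81)x - 307871/243
Δ (D + D Δ + E_{4}) E_{2/3} f = -(32/3)x^3 - (1175/6)x^2 - (17587/18)x - 129046/81
D (D + D Δ + E_{4}) E_{2/3} f = -(32/3)x^3 - (1079/6)x^2 - (7079/9)x - 92119/81
(Δ + D) (D + D Δ + E_{4}) E_{2/3} f = -(64/3)x^3 - (1127/3)x^2 - (31745/18)x - 221165/81

the result is g(x) = -(64/3)x^3 - (1127/3)x^2 - (31745/18)x - 221165/81


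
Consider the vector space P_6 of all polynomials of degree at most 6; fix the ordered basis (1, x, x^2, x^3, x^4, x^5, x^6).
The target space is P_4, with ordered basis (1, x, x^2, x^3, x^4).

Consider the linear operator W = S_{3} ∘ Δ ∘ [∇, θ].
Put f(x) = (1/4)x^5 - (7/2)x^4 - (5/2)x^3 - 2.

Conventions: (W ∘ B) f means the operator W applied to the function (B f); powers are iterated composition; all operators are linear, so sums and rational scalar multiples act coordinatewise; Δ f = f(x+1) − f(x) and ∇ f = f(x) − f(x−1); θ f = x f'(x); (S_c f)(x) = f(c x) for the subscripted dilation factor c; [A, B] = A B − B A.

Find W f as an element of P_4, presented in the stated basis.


g(x) = 135x^3 - (891/2)x^2 + 96x - 31/4

θ f = (5/4)x^5 - 14x^4 - (15/2)x^3
∇ θ f = (25/4)x^4 - (137/2)x^3 + 74x^2 - (159/4)x + 31/4
∇ f = (5/4)x^4 - (33/2)x^3 + 16x^2 - (31/4)x + 5/4
θ ∇ f = 5x^4 - (99/2)x^3 + 32x^2 - (31/4)x
[∇, θ] f = (5/4)x^4 - 19x^3 + 42x^2 - 32x + 31/4
Δ [∇, θ] f = 5x^3 - (99/2)x^2 + 32x - 31/4
S_{3} Δ [∇, θ] f = 135x^3 - (891/2)x^2 + 96x - 31/4


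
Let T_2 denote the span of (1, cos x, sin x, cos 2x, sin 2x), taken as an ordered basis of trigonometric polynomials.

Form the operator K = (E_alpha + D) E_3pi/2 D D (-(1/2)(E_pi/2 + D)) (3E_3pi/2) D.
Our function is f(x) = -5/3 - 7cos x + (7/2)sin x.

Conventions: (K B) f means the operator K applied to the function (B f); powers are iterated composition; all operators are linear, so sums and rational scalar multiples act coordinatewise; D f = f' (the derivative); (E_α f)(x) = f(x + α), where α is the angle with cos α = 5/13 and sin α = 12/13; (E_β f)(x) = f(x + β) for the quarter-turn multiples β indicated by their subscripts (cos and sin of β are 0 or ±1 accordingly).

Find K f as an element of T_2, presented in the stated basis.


D f = (7/2)cos x + 7sin x
E_3pi/2 D f = -7cos x + (7/2)sin x
(3E_3pi/2) D f = -21cos x + (21/2)sin x
E_pi/2 ((3E_3pi/2) D) f = (21/2)cos x + 21sin x
D ((3E_3pi/2) D) f = (21/2)cos x + 21sin x
(E_pi/2 + D) ((3E_3pi/2) D) f = 21cos x + 42sin x
(-(1/2)(E_pi/2 + D)) ((3E_3pi/2) D) f = -(21/2)cos x - 21sin x
D (-(1/2)(E_pi/2 + D)) ((3E_3pi/2) D) f = -21cos x + (21/2)sin x
D D (-(1/2)(E_pi/2 + D)) ((3E_3pi/2) D) f = (21/2)cos x + 21sin x
E_3pi/2 (D D) (-(1/2)(E_pi/2 + D)) ((3E_3pi/2) D) f = -21cos x + (21/2)sin x
E_alpha E_3pi/2 (D D) (-(1/2)(E_pi/2 + D)) ((3E_3pi/2) D) f = (21/13)cos x + (609/26)sin x
D E_3pi/2 (D D) (-(1/2)(E_pi/2 + D)) ((3E_3pi/2) D) f = (21/2)cos x + 21sin x
(E_alpha + D) E_3pi/2 (D D) (-(1/2)(E_pi/2 + D)) ((3E_3pi/2) D) f = (315/26)cos x + (1155/26)sin x

the image equals g(x) = (315/26)cos x + (1155/26)sin x


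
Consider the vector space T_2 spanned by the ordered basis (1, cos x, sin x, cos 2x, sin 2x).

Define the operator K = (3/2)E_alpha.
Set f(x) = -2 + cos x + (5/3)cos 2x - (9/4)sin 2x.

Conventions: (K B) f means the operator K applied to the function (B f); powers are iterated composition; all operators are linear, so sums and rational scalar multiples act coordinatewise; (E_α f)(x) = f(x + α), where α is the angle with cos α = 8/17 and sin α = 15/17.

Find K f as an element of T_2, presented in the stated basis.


g(x) = -3 + (12/17)cos x - (45/34)sin x - (2425/578)cos 2x - (453/2312)sin 2x

E_alpha f = -2 + (8/17)cos x - (15/17)sin x - (2425/867)cos 2x - (151/1156)sin 2x
((3/2)E_alpha) f = -3 + (12/17)cos x - (45/34)sin x - (2425/578)cos 2x - (453/2312)sin 2x


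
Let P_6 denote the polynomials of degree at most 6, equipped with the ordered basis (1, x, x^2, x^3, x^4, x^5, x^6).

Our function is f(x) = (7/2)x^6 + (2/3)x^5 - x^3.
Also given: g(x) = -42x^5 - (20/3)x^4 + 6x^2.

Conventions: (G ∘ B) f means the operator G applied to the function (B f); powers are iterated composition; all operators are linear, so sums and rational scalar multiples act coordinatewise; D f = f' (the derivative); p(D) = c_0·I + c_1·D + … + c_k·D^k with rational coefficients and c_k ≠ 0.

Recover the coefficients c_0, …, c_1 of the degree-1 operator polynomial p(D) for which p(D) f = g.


D^0 f = (7/2)x^6 + (2/3)x^5 - x^3
D^1 f = 21x^5 + (10/3)x^4 - 3x^2
matching coefficients of g against c_0 f + c_1 Df + … from the top degree down determines the c_i
solution: c_0 = 0, c_1 = -2

c_0 = 0, c_1 = -2


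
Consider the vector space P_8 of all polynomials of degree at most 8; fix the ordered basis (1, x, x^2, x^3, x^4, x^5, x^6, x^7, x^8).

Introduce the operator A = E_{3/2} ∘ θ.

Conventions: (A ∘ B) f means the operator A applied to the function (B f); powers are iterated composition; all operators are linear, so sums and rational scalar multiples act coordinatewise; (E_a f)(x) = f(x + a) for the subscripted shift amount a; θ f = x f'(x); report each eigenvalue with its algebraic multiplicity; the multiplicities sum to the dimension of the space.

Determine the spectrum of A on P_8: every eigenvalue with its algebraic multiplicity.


λ = 0 (multiplicity 1), λ = 1 (multiplicity 1), λ = 2 (multiplicity 1), λ = 3 (multiplicity 1), λ = 4 (multiplicity 1), λ = 5 (multiplicity 1), λ = 6 (multiplicity 1), λ = 7 (multiplicity 1), λ = 8 (multiplicity 1)

image of 1: 0
image of x: x + 3/2
image of x^2: 2x^2 + 6x + 9/2
image of x^3: 3x^3 + (27/2)x^2 + (81/4)x + 81/8
image of x^4: 4x^4 + 24x^3 + 54x^2 + 54x + 81/4
image of x^5: 5x^5 + (75/2)x^4 + (225/2)x^3 + (675/4)x^2 + (2025/16)x + 1215/32
image of x^6: 6x^6 + 54x^5 + (405/2)x^4 + 405x^3 + (3645/8)x^2 + (2187/8)x + 2187/32
image of x^7: 7x^7 + (147/2)x^6 + (1323/4)x^5 + (6615/8)x^4 + (19845/16)x^3 + (35721/32)x^2 + (35721/64)x + 15309/128
image of x^8: 8x^8 + 96x^7 + 504x^6 + 1512x^5 + 2835x^4 + 3402x^3 + (5103/2)x^2 + (2187/2)x + 6561/32
the matrix is upper triangular; its diagonal is (0, 1, 2, 3, 4, 5, 6, 7, 8)
for a triangular matrix the eigenvalues are the diagonal entries, with algebraic multiplicity their repetition count


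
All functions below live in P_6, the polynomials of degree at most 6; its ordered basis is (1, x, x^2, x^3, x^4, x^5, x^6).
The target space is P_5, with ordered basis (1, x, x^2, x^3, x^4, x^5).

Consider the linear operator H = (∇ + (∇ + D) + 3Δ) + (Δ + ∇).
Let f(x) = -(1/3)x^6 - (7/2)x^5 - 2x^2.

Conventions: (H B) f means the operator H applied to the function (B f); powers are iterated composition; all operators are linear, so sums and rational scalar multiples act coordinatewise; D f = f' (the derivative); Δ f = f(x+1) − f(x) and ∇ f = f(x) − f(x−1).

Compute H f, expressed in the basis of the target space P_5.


∇ f = -2x^5 - (25/2)x^4 + (85/3)x^3 - 30x^2 + (23/2)x - 7/6
∇ f = -2x^5 - (25/2)x^4 + (85/3)x^3 - 30x^2 + (23/2)x - 7/6
D f = -2x^5 - (35/2)x^4 - 4x
(∇ + D) f = -4x^5 - 30x^4 + (85/3)x^3 - 30x^2 + (15/2)x - 7/6
Δ f = -2x^5 - (45/2)x^4 - (125/3)x^3 - 40x^2 - (47/2)x - 35/6
(3Δ) f = -6x^5 - (135/2)x^4 - 125x^3 - 120x^2 - (141/2)x - 35/2
(∇ + (∇ + D) + 3Δ) f = -12x^5 - 110x^4 - (205/3)x^3 - 180x^2 - (103/2)x - 119/6
Δ f = -2x^5 - (45/2)x^4 - (125/3)x^3 - 40x^2 - (47/2)x - 35/6
∇ f = -2x^5 - (25/2)x^4 + (85/3)x^3 - 30x^2 + (23/2)x - 7/6
(Δ + ∇) f = -4x^5 - 35x^4 - (40/3)x^3 - 70x^2 - 12x - 7
((∇ + (∇ + D) + 3Δ) + (Δ + ∇)) f = -16x^5 - 145x^4 - (245/3)x^3 - 250x^2 - (127/2)x - 161/6

the image equals g(x) = -16x^5 - 145x^4 - (245/3)x^3 - 250x^2 - (127/2)x - 161/6


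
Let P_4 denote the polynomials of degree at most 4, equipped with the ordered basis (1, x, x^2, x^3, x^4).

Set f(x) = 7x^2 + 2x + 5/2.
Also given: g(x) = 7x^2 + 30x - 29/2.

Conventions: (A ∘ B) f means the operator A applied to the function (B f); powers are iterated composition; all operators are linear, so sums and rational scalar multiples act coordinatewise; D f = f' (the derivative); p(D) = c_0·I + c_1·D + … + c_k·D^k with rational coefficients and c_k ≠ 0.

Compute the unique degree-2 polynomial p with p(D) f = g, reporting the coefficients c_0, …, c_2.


c_0 = 1, c_1 = 2, c_2 = -3/2

D^0 f = 7x^2 + 2x + 5/2
D^1 f = 14x + 2
D^2 f = 14
matching coefficients of g against c_0 f + c_1 Df + … from the top degree down determines the c_i
solution: c_0 = 1, c_1 = 2, c_2 = -3/2


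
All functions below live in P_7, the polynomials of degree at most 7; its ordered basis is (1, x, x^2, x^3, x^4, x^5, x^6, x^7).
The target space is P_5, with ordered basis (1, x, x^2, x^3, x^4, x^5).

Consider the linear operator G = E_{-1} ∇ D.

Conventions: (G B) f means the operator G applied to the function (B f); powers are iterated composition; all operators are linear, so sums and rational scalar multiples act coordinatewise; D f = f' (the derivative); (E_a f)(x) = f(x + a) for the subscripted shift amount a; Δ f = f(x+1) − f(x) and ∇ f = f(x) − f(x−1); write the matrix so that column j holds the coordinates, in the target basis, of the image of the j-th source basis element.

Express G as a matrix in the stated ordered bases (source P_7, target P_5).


image of 1: 0
image of x: 0
image of x^2: 2
image of x^3: 6x - 9
image of x^4: 12x^2 - 36x + 28
image of x^5: 20x^3 - 90x^2 + 140x - 75
image of x^6: 30x^4 - 180x^3 + 420x^2 - 450x + 186
image of x^7: 42x^5 - 315x^4 + 980x^3 - 1575x^2 + 1302x - 441
each image's coordinates form column j of the matrix

the matrix is [[0, 0, 2, -9, 28, -75, 186, -441]; [0, 0, 0, 6, -36, 140, -450, 1302]; [0, 0, 0, 0, 12, -90, 420, -1575]; [0, 0, 0, 0, 0, 20, -180, 980]; [0, 0, 0, 0, 0, 0, 30, -315]; [0, 0, 0, 0, 0, 0, 0, 42]] (rows listed top to bottom)


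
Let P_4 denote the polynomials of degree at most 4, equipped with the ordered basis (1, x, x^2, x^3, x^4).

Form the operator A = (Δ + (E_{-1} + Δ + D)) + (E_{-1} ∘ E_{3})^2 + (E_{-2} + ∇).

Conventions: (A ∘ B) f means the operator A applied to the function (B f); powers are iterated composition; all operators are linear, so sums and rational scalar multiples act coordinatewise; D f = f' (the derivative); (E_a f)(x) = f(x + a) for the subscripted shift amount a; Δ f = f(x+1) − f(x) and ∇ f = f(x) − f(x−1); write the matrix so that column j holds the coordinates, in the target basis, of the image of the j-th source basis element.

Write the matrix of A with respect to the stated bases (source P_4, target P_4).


the matrix is [[3, 5, 22, 58, 274]; [0, 3, 10, 66, 232]; [0, 0, 3, 15, 132]; [0, 0, 0, 3, 20]; [0, 0, 0, 0, 3]] (rows listed top to bottom)

image of 1: 3
image of x: 3x + 5
image of x^2: 3x^2 + 10x + 22
image of x^3: 3x^3 + 15x^2 + 66x + 58
image of x^4: 3x^4 + 20x^3 + 132x^2 + 232x + 274
each image's coordinates form column j of the matrix


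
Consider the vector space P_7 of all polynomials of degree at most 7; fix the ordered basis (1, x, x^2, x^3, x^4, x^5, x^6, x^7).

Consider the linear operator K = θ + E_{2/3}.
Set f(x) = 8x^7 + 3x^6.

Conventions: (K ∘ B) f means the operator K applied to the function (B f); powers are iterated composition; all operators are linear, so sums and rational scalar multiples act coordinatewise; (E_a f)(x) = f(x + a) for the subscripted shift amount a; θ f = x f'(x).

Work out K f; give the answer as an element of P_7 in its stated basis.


the result is g(x) = 64x^7 + (175/3)x^6 + (260/3)x^5 + (2780/27)x^4 + (5920/81)x^3 + (2512/81)x^2 + (5312/729)x + 1600/2187

θ f = 56x^7 + 18x^6
E_{2/3} f = 8x^7 + (121/3)x^6 + (260/3)x^5 + (2780/27)x^4 + (5920/81)x^3 + (2512/81)x^2 + (5312/729)x + 1600/2187
(θ + E_{2/3}) f = 64x^7 + (175/3)x^6 + (260/3)x^5 + (2780/27)x^4 + (5920/81)x^3 + (2512/81)x^2 + (5312/729)x + 1600/2187


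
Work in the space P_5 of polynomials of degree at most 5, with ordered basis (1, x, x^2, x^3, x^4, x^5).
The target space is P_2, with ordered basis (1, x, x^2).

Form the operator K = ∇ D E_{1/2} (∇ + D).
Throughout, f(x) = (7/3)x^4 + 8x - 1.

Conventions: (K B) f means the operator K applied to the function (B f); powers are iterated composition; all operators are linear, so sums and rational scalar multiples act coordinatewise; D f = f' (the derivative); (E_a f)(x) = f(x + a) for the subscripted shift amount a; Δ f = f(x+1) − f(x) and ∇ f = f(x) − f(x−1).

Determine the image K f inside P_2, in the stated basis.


∇ f = (28/3)x^3 - 14x^2 + (28/3)x + 17/3
D f = (28/3)x^3 + 8
(∇ + D) f = (56/3)x^3 - 14x^2 + (28/3)x + 41/3
E_{1/2} (∇ + D) f = (56/3)x^3 + 14x^2 + (28/3)x + 103/6
D E_{1/2} (∇ + D) f = 56x^2 + 28x + 28/3
∇ D E_{1/2} (∇ + D) f = 112x - 28

the result is g(x) = 112x - 28


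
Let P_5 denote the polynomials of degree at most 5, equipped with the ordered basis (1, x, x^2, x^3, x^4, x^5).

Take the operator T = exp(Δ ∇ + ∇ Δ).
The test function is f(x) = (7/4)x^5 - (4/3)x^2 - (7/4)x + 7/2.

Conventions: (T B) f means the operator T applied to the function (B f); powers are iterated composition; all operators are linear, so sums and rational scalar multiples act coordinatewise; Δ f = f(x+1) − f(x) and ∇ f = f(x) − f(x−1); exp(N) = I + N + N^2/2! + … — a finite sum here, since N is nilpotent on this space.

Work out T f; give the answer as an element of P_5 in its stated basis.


the result is g(x) = (7/4)x^5 + 70x^3 - (4/3)x^2 + (1813/4)x - 11/6

order-1 term: 70x^3 + 35x - 16/3
order-2 term: 420x
the series for exp(Δ ∇ + ∇ Δ) f terminates at order 2
exp(Δ ∇ + ∇ Δ) f = (7/4)x^5 + 70x^3 - (4/3)x^2 + (1813/4)x - 11/6


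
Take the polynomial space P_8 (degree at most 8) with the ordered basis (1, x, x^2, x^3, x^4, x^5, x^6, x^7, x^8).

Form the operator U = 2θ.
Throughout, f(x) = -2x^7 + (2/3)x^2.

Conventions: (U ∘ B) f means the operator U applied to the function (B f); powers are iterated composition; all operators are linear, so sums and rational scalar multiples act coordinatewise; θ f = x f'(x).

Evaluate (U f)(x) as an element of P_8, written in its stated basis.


the image equals g(x) = -28x^7 + (8/3)x^2

θ f = -14x^7 + (4/3)x^2
(2θ) f = -28x^7 + (8/3)x^2


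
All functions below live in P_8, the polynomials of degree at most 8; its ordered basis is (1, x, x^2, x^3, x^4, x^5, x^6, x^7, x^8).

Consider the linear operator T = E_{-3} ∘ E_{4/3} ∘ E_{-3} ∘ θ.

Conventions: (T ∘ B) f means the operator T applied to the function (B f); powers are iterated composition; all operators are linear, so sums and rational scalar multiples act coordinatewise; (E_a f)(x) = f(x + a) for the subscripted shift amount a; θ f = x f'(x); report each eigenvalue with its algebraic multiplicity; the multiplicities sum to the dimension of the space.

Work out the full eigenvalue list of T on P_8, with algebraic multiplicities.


λ = 0 (multiplicity 1), λ = 1 (multiplicity 1), λ = 2 (multiplicity 1), λ = 3 (multiplicity 1), λ = 4 (multiplicity 1), λ = 5 (multiplicity 1), λ = 6 (multiplicity 1), λ = 7 (multiplicity 1), λ = 8 (multiplicity 1)

image of 1: 0
image of x: x - 14/3
image of x^2: 2x^2 - (56/3)x + 392/9
image of x^3: 3x^3 - 42x^2 + 196x - 2744/9
image of x^4: 4x^4 - (224/3)x^3 + (1568/3)x^2 - (43904/27)x + 153664/81
image of x^5: 5x^5 - (350/3)x^4 + (9800/9)x^3 - (137200/27)x^2 + (960400/81)x - 2689120/243
image of x^6: 6x^6 - 168x^5 + 1960x^4 - (109760/9)x^3 + (384160/9)x^2 - (2151296/27)x + 15059072/243
image of x^7: 7x^7 - (686/3)x^6 + (9604/3)x^5 - (672280/27)x^4 + (9411920/81)x^3 - (26353376/81)x^2 + (368947264/729)x - 737894528/2187
image of x^8: 8x^8 - (896/3)x^7 + (43904/9)x^6 - (1229312/27)x^5 + (21512960/81)x^4 - (240945152/243)x^3 + (1686616064/729)x^2 - (6746464256/2187)x + 11806312448/6561
the matrix is upper triangular; its diagonal is (0, 1, 2, 3, 4, 5, 6, 7, 8)
for a triangular matrix the eigenvalues are the diagonal entries, with algebraic multiplicity their repetition count


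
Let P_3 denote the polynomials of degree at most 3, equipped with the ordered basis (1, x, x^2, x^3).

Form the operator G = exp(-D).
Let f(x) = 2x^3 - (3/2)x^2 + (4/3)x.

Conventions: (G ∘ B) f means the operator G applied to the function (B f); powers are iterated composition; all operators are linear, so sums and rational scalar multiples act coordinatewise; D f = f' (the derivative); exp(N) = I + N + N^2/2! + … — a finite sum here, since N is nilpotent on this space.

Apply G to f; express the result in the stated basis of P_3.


the image equals g(x) = 2x^3 - (15/2)x^2 + (31/3)x - 29/6

order-1 term: -6x^2 + 3x - 4/3
order-2 term: 6x - 3/2
order-3 term: -2
the series for exp(-D) f terminates at order 3
exp(-D) f = 2x^3 - (15/2)x^2 + (31/3)x - 29/6


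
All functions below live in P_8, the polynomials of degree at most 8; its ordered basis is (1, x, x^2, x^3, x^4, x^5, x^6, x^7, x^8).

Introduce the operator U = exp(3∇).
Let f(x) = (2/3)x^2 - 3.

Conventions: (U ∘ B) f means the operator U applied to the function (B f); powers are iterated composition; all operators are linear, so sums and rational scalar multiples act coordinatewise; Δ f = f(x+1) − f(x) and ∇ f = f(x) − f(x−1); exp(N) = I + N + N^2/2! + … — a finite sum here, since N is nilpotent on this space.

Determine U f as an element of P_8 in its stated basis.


order-1 term: 4x - 2
order-2 term: 6
the series for exp(3∇) f terminates at order 2
exp(3∇) f = (2/3)x^2 + 4x + 1

the result is g(x) = (2/3)x^2 + 4x + 1
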